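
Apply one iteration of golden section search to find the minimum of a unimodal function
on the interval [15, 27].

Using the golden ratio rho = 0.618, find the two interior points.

Golden section search on [15, 27].
Golden ratio rho = 0.618 (approx).
Interior points:
  x_1 = 15 + (1-0.618)*12 = 19.5840
  x_2 = 15 + 0.618*12 = 22.4160
Compare f(x_1) and f(x_2) to determine which subinterval to keep.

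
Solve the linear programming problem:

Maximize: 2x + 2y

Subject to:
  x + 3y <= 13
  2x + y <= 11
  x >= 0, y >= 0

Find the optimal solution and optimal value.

Feasible vertices: (0, 0), (0, 13/3), (4, 3), (11/2, 0)
Objective 2x + 2y at each:
  (0, 0): 0
  (0, 13/3): 26/3
  (4, 3): 14
  (11/2, 0): 11
Maximum is 14 at (4, 3).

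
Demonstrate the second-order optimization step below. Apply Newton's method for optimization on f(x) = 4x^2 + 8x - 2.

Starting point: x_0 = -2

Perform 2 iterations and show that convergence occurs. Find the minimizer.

f(x) = 4x^2 + 8x - 2, f'(x) = 8x + (8), f''(x) = 8
Step 1: f'(-2) = -8, x_1 = -2 - -8/8 = -1
Step 2: f'(-1) = 0, x_2 = -1 (converged)
Newton's method converges in 1 step for quadratics.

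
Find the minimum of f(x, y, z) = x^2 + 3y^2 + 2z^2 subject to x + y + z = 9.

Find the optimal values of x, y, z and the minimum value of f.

Using Lagrange multipliers on f = x^2 + 3y^2 + 2z^2 with constraint x + y + z = 9:
Conditions: 2*1*x = lambda, 2*3*y = lambda, 2*2*z = lambda
So x = lambda/2, y = lambda/6, z = lambda/4
Substituting into constraint: lambda * (11/12) = 9
lambda = 108/11
x = 54/11, y = 18/11, z = 27/11
Minimum value = 486/11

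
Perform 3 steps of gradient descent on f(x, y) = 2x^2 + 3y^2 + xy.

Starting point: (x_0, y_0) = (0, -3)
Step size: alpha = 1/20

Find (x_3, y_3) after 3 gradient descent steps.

f(x,y) = 2x^2 + 3y^2 + xy
grad_x = 4x + 1y, grad_y = 6y + 1x
Step 1: grad = (-3, -18), (3/20, -21/10)
Step 2: grad = (-3/2, -249/20), (9/40, -591/400)
Step 3: grad = (-231/400, -216/25), (2031/8000, -2091/2000)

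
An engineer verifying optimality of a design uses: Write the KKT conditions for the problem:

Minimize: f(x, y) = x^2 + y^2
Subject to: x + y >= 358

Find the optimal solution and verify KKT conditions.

KKT conditions for min x^2 + y^2 s.t. x + y >= 358:
Stationarity: 2x = mu, 2y = mu
So x = y = mu/2.
Complementary slackness: mu*(x + y - 358) = 0
Primal feasibility: x + y >= 358; dual feasibility: mu >= 0
If mu = 0 then x = y = 0, but 0 + 0 < 358 is infeasible, so the constraint is active.
Constraint active: x + y = 2*(mu/2) = 358 => mu = 358
x = y = 179, f = 64082
Verify: stationarity 2*179 = 358 = mu; primal 179 + 179 = 358 >= 358; dual mu = 358 >= 0; complementary slackness 358*(358 - 358) = 0. All KKT conditions hold.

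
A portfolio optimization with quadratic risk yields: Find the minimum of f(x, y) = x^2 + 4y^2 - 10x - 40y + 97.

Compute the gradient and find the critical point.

f(x,y) = x^2 + 4y^2 - 10x - 40y + 97
df/dx = 2x + (-10) = 0  =>  x = 5
df/dy = 8y + (-40) = 0  =>  y = 5
f(5, 5) = 1*(5)^2 + 4*(5)^2 + -10*(5) + -40*(5) + 97 = -28
Hessian is diagonal with entries 2, 8 > 0, so this is a minimum.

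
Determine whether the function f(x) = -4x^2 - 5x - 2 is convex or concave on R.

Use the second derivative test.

f(x) = -4x^2 - 5x - 2
f'(x) = -8x - 5
f''(x) = -8
Since f''(x) = -8 < 0 for all x, f is concave on R.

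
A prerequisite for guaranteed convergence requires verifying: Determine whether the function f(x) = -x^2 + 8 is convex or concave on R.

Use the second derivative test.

f(x) = -x^2 + 8
f'(x) = -2x + 0
f''(x) = -2
Since f''(x) = -2 < 0 for all x, f is concave on R.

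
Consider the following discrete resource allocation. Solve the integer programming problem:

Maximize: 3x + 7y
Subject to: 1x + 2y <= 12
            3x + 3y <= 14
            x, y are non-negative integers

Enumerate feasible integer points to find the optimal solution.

Constraint 1: 1x + 2y <= 12
Constraint 2: 3x + 3y <= 14
Feasible x range (need y >= 0): 0 <= x <= min(12/1, 14/3) => x in {0, ..., 4}.
Enumerate feasible integer points row by row (the coefficient of y is 7 > 0, so for each x the largest feasible y gives the best value):
  x = 0: y <= min((12 - 1*0)/2, (14 - 3*0)/3) => y in {0, ..., 4}; best 3*0 + 7*4 = 28
  x = 1: y <= min((12 - 1*1)/2, (14 - 3*1)/3) => y in {0, ..., 3}; best 3*1 + 7*3 = 24
  x = 2: y <= min((12 - 1*2)/2, (14 - 3*2)/3) => y in {0, ..., 2}; best 3*2 + 7*2 = 20
  x = 3: y <= min((12 - 1*3)/2, (14 - 3*3)/3) => y in {0, ..., 1}; best 3*3 + 7*1 = 16
  x = 4: y <= min((12 - 1*4)/2, (14 - 3*4)/3) => y in {0}; best 3*4 + 7*0 = 12
The maximum 3x + 7y = 28 is achieved at x = 0, y = 4.
Check: 1*0 + 2*4 = 8 <= 12 and 3*0 + 3*4 = 12 <= 14.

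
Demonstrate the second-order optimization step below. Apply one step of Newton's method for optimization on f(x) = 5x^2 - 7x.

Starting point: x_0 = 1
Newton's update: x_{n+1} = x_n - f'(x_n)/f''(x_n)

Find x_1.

f(x) = 5x^2 - 7x
f'(x) = 10x + (-7), f''(x) = 10
Newton step: x_1 = x_0 - f'(x_0)/f''(x_0)
f'(1) = 3
x_1 = 1 - 3/10 = 7/10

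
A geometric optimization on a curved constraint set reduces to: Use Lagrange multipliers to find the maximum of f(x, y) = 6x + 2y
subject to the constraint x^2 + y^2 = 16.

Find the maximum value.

Set up Lagrange conditions: grad f = lambda * grad g
  6 = 2*lambda*x
  2 = 2*lambda*y
From these: x/y = 6/2, so x = 6t, y = 2t for some t.
Substitute into constraint: (6t)^2 + (2t)^2 = 16
  t^2 * 40 = 16
  t = sqrt(16/40)
Maximum = 6*x + 2*y = (6^2 + 2^2)*t = 40 * sqrt(16/40) = sqrt(640)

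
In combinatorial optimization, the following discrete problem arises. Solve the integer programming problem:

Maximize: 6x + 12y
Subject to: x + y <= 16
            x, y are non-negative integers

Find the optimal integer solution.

Objective: 6x + 12y, constraint: x + y <= 16
Coefficient of y is 12 > coefficient of x is 6, so allocate the entire budget to y.
Optimal: x = 0, y = 16, value = 192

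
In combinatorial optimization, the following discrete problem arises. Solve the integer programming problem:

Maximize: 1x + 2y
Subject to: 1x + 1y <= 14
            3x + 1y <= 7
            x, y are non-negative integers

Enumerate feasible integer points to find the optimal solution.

Constraint 1: 1x + 1y <= 14
Constraint 2: 3x + 1y <= 7
Feasible x range (need y >= 0): 0 <= x <= min(14/1, 7/3) => x in {0, ..., 2}.
Enumerate feasible integer points row by row (the coefficient of y is 2 > 0, so for each x the largest feasible y gives the best value):
  x = 0: y <= min((14 - 1*0)/1, (7 - 3*0)/1) => y in {0, ..., 7}; best 1*0 + 2*7 = 14
  x = 1: y <= min((14 - 1*1)/1, (7 - 3*1)/1) => y in {0, ..., 4}; best 1*1 + 2*4 = 9
  x = 2: y <= min((14 - 1*2)/1, (7 - 3*2)/1) => y in {0, ..., 1}; best 1*2 + 2*1 = 4
The maximum 1x + 2y = 14 is achieved at x = 0, y = 7.
Check: 1*0 + 1*7 = 7 <= 14 and 3*0 + 1*7 = 7 <= 7.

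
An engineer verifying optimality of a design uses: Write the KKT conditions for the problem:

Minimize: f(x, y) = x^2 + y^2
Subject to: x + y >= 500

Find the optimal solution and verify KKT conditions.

KKT conditions for min x^2 + y^2 s.t. x + y >= 500:
Stationarity: 2x = mu, 2y = mu
So x = y = mu/2.
Complementary slackness: mu*(x + y - 500) = 0
Primal feasibility: x + y >= 500; dual feasibility: mu >= 0
If mu = 0 then x = y = 0, but 0 + 0 < 500 is infeasible, so the constraint is active.
Constraint active: x + y = 2*(mu/2) = 500 => mu = 500
x = y = 250, f = 125000
Verify: stationarity 2*250 = 500 = mu; primal 250 + 250 = 500 >= 500; dual mu = 500 >= 0; complementary slackness 500*(500 - 500) = 0. All KKT conditions hold.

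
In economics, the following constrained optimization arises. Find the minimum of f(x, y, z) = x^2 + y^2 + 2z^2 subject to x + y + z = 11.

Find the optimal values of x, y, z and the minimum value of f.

Using Lagrange multipliers on f = x^2 + y^2 + 2z^2 with constraint x + y + z = 11:
Conditions: 2*1*x = lambda, 2*1*y = lambda, 2*2*z = lambda
So x = lambda/2, y = lambda/2, z = lambda/4
Substituting into constraint: lambda * (5/4) = 11
lambda = 44/5
x = 22/5, y = 22/5, z = 11/5
Minimum value = 242/5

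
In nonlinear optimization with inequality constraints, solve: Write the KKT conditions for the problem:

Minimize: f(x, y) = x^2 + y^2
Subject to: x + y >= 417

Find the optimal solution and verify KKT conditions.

KKT conditions for min x^2 + y^2 s.t. x + y >= 417:
Stationarity: 2x = mu, 2y = mu
So x = y = mu/2.
Complementary slackness: mu*(x + y - 417) = 0
Primal feasibility: x + y >= 417; dual feasibility: mu >= 0
If mu = 0 then x = y = 0, but 0 + 0 < 417 is infeasible, so the constraint is active.
Constraint active: x + y = 2*(mu/2) = 417 => mu = 417
x = y = 417/2, f = 173889/2
Verify: stationarity 2*(417/2) = 417 = mu; primal 417/2 + 417/2 = 417 >= 417; dual mu = 417 >= 0; complementary slackness 417*(417 - 417) = 0. All KKT conditions hold.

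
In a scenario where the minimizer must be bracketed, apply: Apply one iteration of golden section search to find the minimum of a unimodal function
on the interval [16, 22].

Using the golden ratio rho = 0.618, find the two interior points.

Golden section search on [16, 22].
Golden ratio rho = 0.618 (approx).
Interior points:
  x_1 = 16 + (1-0.618)*6 = 18.2920
  x_2 = 16 + 0.618*6 = 19.7080
Compare f(x_1) and f(x_2) to determine which subinterval to keep.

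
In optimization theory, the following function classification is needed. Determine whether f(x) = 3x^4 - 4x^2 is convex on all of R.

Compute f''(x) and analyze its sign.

f(x) = 3x^4 - 4x^2
f'(x) = 12x^3 + -8x
f''(x) = 36x^2 + -8
f''(0) = -8 < 0, so not convex near x = 0
Therefore, f is not globally convex on R.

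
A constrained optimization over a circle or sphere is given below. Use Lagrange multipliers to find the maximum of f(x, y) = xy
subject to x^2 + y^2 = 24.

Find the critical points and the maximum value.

Lagrange conditions: y = 2*lambda*x and x = 2*lambda*y
If x = 0 then y = 0, violating the constraint, so x, y != 0.
Dividing: y/x = x/y => x^2 = y^2 => y = x or y = -x
Constraint: 2x^2 = 24 => x^2 = 12 => x = +/-sqrt(12)
Critical points: (sqrt(12), sqrt(12)), (-sqrt(12), -sqrt(12)), (sqrt(12), -sqrt(12)), (-sqrt(12), sqrt(12))
  y = x:  xy = x^2 = 12  at (sqrt(12), sqrt(12)) and (-sqrt(12), -sqrt(12))
  y = -x: xy = -x^2 = -12 at (sqrt(12), -sqrt(12)) and (-sqrt(12), sqrt(12))
Maximum xy = 12 at (sqrt(12), sqrt(12)) and (-sqrt(12), -sqrt(12))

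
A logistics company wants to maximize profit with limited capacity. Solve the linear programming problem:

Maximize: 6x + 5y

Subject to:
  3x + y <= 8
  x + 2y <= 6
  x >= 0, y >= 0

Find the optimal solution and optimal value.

Feasible vertices: (0, 0), (0, 3), (2, 2), (8/3, 0)
Objective 6x + 5y at each:
  (0, 0): 0
  (0, 3): 15
  (2, 2): 22
  (8/3, 0): 16
Maximum is 22 at (2, 2).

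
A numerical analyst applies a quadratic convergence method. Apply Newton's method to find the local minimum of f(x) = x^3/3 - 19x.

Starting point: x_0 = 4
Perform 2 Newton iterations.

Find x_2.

f(x) = x^3/3 - 19x
f'(x) = x^2 - 19, f''(x) = 2x
Newton update: x_{n+1} = x_n - (x_n^2 - 19)/(2*x_n)
Step 1: x_0 = 4, f'=-3, f''=8, x_1 = 35/8
Step 2: x_1 = 35/8, f'=9/64, f''=35/4, x_2 = 2441/560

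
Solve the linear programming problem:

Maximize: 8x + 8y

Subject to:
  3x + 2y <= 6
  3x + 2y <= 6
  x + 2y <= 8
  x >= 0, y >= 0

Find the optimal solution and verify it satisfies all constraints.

Feasible vertices: (0, 0), (0, 3), (2, 0)
Objective 8x + 8y at each vertex:
  (0, 0): 0
  (0, 3): 24
  (2, 0): 16
Maximum is 24 at (0, 3).
Verify constraints at (x, y) = (0, 3):
  3*0 + 2*3 = 6 <= 6 (active)
  3*0 + 2*3 = 6 <= 6 (active)
  1*0 + 2*3 = 6 <= 8
  x = 0 >= 0, y = 3 >= 0. All constraints satisfied.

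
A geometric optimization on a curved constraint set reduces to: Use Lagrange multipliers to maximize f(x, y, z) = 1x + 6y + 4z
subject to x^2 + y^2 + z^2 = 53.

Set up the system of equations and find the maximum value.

Lagrange conditions: 1 = 2*lambda*x, 6 = 2*lambda*y, 4 = 2*lambda*z
So x:1 = y:6 = z:4, i.e. x = 1t, y = 6t, z = 4t
Constraint: t^2*(1^2 + 6^2 + 4^2) = 53
  t^2 * 53 = 53  =>  t = sqrt(1)
Maximum = 1*1t + 6*6t + 4*4t = 53*sqrt(1) = 53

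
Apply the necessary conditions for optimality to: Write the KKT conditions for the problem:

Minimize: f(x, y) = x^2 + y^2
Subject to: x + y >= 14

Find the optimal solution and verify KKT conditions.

KKT conditions for min x^2 + y^2 s.t. x + y >= 14:
Stationarity: 2x = mu, 2y = mu
So x = y = mu/2.
Complementary slackness: mu*(x + y - 14) = 0
Primal feasibility: x + y >= 14; dual feasibility: mu >= 0
If mu = 0 then x = y = 0, but 0 + 0 < 14 is infeasible, so the constraint is active.
Constraint active: x + y = 2*(mu/2) = 14 => mu = 14
x = y = 7, f = 98
Verify: stationarity 2*7 = 14 = mu; primal 7 + 7 = 14 >= 14; dual mu = 14 >= 0; complementary slackness 14*(14 - 14) = 0. All KKT conditions hold.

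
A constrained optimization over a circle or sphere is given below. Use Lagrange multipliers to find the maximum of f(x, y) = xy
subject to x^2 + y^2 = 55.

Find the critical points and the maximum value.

Lagrange conditions: y = 2*lambda*x and x = 2*lambda*y
If x = 0 then y = 0, violating the constraint, so x, y != 0.
Dividing: y/x = x/y => x^2 = y^2 => y = x or y = -x
Constraint: 2x^2 = 55 => x^2 = 55/2 => x = +/-sqrt(55/2)
Critical points: (sqrt(55/2), sqrt(55/2)), (-sqrt(55/2), -sqrt(55/2)), (sqrt(55/2), -sqrt(55/2)), (-sqrt(55/2), sqrt(55/2))
  y = x:  xy = x^2 = 55/2  at (sqrt(55/2), sqrt(55/2)) and (-sqrt(55/2), -sqrt(55/2))
  y = -x: xy = -x^2 = -55/2 at (sqrt(55/2), -sqrt(55/2)) and (-sqrt(55/2), sqrt(55/2))
Maximum xy = 55/2 at (sqrt(55/2), sqrt(55/2)) and (-sqrt(55/2), -sqrt(55/2))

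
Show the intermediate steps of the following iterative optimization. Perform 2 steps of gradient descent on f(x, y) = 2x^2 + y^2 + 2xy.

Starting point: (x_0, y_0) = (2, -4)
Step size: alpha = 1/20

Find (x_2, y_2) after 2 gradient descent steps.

f(x,y) = 2x^2 + y^2 + 2xy
grad_x = 4x + 2y, grad_y = 2y + 2x
Step 1: grad = (0, -4), (2, -19/5)
Step 2: grad = (2/5, -18/5), (99/50, -181/50)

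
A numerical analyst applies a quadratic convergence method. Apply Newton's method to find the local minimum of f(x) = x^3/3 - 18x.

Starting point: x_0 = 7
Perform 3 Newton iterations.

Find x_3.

f(x) = x^3/3 - 18x
f'(x) = x^2 - 18, f''(x) = 2x
Newton update: x_{n+1} = x_n - (x_n^2 - 18)/(2*x_n)
Step 1: x_0 = 7, f'=31, f''=14, x_1 = 67/14
Step 2: x_1 = 67/14, f'=961/196, f''=67/7, x_2 = 8017/1876
Step 3: x_2 = 8017/1876, f'=923521/3519376, f''=8017/938, x_3 = 127621057/30079784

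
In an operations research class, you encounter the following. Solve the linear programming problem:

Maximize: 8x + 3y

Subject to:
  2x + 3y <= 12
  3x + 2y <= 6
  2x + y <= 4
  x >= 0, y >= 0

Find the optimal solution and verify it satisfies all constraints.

Feasible vertices: (0, 0), (0, 3), (2, 0)
Objective 8x + 3y at each vertex:
  (0, 0): 0
  (0, 3): 9
  (2, 0): 16
Maximum is 16 at (2, 0).
Verify constraints at (x, y) = (2, 0):
  2*2 + 3*0 = 4 <= 12
  3*2 + 2*0 = 6 <= 6 (active)
  2*2 + 1*0 = 4 <= 4 (active)
  x = 2 >= 0, y = 0 >= 0. All constraints satisfied.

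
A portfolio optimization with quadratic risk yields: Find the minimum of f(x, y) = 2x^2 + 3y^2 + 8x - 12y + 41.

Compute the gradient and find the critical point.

f(x,y) = 2x^2 + 3y^2 + 8x - 12y + 41
df/dx = 4x + (8) = 0  =>  x = -2
df/dy = 6y + (-12) = 0  =>  y = 2
f(-2, 2) = 2*(-2)^2 + 3*(2)^2 + 8*(-2) + -12*(2) + 41 = 21
Hessian is diagonal with entries 4, 6 > 0, so this is a minimum.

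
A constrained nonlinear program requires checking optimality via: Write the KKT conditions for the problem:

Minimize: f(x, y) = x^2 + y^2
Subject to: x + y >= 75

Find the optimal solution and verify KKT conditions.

KKT conditions for min x^2 + y^2 s.t. x + y >= 75:
Stationarity: 2x = mu, 2y = mu
So x = y = mu/2.
Complementary slackness: mu*(x + y - 75) = 0
Primal feasibility: x + y >= 75; dual feasibility: mu >= 0
If mu = 0 then x = y = 0, but 0 + 0 < 75 is infeasible, so the constraint is active.
Constraint active: x + y = 2*(mu/2) = 75 => mu = 75
x = y = 75/2, f = 5625/2
Verify: stationarity 2*(75/2) = 75 = mu; primal 75/2 + 75/2 = 75 >= 75; dual mu = 75 >= 0; complementary slackness 75*(75 - 75) = 0. All KKT conditions hold.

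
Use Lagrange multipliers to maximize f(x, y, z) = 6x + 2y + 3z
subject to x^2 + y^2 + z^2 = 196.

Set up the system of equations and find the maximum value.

Lagrange conditions: 6 = 2*lambda*x, 2 = 2*lambda*y, 3 = 2*lambda*z
So x:6 = y:2 = z:3, i.e. x = 6t, y = 2t, z = 3t
Constraint: t^2*(6^2 + 2^2 + 3^2) = 196
  t^2 * 49 = 196  =>  t = sqrt(4)
Maximum = 6*6t + 2*2t + 3*3t = 49*sqrt(4) = 98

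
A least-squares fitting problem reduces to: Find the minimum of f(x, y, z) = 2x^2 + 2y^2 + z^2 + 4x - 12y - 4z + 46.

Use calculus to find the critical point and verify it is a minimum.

f(x,y,z) = 2x^2 + 2y^2 + z^2 + 4x - 12y - 4z + 46
df/dx = 4x + (4) = 0 => x = -1
df/dy = 4y + (-12) = 0 => y = 3
df/dz = 2z + (-4) = 0 => z = 2
f(-1,3,2) = 2*(-1)^2 + 2*(3)^2 + 1*(2)^2 + 4*(-1) + -12*(3) + -4*(2) + 46 = 22
Hessian is diagonal with entries 4, 4, 2 > 0, confirmed minimum.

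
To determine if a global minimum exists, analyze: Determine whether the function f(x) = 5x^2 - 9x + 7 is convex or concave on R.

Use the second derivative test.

f(x) = 5x^2 - 9x + 7
f'(x) = 10x - 9
f''(x) = 10
Since f''(x) = 10 > 0 for all x, f is convex on R.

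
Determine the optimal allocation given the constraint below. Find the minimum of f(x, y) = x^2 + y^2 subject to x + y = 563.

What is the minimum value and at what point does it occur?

Substitute y = 563 - x into f(x,y) = x^2 + y^2:
g(x) = x^2 + (563 - x)^2 = 2x^2 - 1126x + 316969
g'(x) = 4x - 1126 = 0  =>  x = 563/2
y = 563 - 563/2 = 563/2
Minimum value = (563/2)^2 + (563/2)^2 = 316969/2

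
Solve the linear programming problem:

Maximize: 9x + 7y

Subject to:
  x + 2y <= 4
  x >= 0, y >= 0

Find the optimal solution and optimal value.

The feasible region has vertices at [(0, 0), (4, 0), (0, 2)].
Checking objective 9x + 7y at each vertex:
  (0, 0): 9*0 + 7*0 = 0
  (4, 0): 9*4 + 7*0 = 36
  (0, 2): 9*0 + 7*2 = 14
Maximum is 36 at (4, 0).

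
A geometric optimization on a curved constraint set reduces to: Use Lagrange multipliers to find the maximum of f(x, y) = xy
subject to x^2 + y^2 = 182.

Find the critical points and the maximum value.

Lagrange conditions: y = 2*lambda*x and x = 2*lambda*y
If x = 0 then y = 0, violating the constraint, so x, y != 0.
Dividing: y/x = x/y => x^2 = y^2 => y = x or y = -x
Constraint: 2x^2 = 182 => x^2 = 91 => x = +/-sqrt(91)
Critical points: (sqrt(91), sqrt(91)), (-sqrt(91), -sqrt(91)), (sqrt(91), -sqrt(91)), (-sqrt(91), sqrt(91))
  y = x:  xy = x^2 = 91  at (sqrt(91), sqrt(91)) and (-sqrt(91), -sqrt(91))
  y = -x: xy = -x^2 = -91 at (sqrt(91), -sqrt(91)) and (-sqrt(91), sqrt(91))
Maximum xy = 91 at (sqrt(91), sqrt(91)) and (-sqrt(91), -sqrt(91))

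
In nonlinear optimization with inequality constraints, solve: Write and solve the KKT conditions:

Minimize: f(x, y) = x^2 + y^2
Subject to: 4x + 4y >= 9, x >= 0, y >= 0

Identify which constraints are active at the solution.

KKT conditions for min x^2 + y^2 s.t. 4x + 4y >= 9, x >= 0, y >= 0:
Stationarity: 2x = mu*4 + mu_x, 2y = mu*4 + mu_y, with mu, mu_x, mu_y >= 0
Complementary slackness: mu*(4x + 4y - 9) = 0, mu_x*x = 0, mu_y*y = 0
(0, 0) is infeasible (4*0 + 4*0 < 9), so if mu = 0 stationarity would force x = mu_x/2 >= 0, y = mu_y/2 >= 0 with mu_x*x = mu_y*y = 0, i.e. x = y = 0: contradiction. Hence mu > 0 and 4x + 4y = 9 is active.
Try x > 0, y > 0 (so mu_x = mu_y = 0): x = 4*mu/2, y = 4*mu/2
Substitute: 4*(4*mu/2) + 4*(4*mu/2) = 9
  mu*32/2 = 9 => mu = 9/16
x* = 9/8 > 0, y* = 9/8 > 0, consistent with mu_x = mu_y = 0.
f is convex and the constraints are linear, so this KKT point is the global minimum.
f* = 81/32
Active constraints: 4x + 4y >= 9 (holds with equality, mu = 9/16 > 0); x >= 0 and y >= 0 are inactive (mu_x = mu_y = 0).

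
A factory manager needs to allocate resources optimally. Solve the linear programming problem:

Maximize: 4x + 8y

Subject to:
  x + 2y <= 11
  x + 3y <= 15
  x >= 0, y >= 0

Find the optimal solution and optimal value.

Feasible vertices: (0, 0), (0, 5), (3, 4), (11, 0)
Objective 4x + 8y at each:
  (0, 0): 0
  (0, 5): 40
  (3, 4): 44
  (11, 0): 44
Maximum is 44 at (3, 4).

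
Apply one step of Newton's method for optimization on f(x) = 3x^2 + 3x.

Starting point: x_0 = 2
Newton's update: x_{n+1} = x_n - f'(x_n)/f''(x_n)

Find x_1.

f(x) = 3x^2 + 3x
f'(x) = 6x + (3), f''(x) = 6
Newton step: x_1 = x_0 - f'(x_0)/f''(x_0)
f'(2) = 15
x_1 = 2 - 15/6 = -1/2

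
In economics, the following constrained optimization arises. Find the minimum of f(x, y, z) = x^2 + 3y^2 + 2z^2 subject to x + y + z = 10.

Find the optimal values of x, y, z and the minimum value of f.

Using Lagrange multipliers on f = x^2 + 3y^2 + 2z^2 with constraint x + y + z = 10:
Conditions: 2*1*x = lambda, 2*3*y = lambda, 2*2*z = lambda
So x = lambda/2, y = lambda/6, z = lambda/4
Substituting into constraint: lambda * (11/12) = 10
lambda = 120/11
x = 60/11, y = 20/11, z = 30/11
Minimum value = 600/11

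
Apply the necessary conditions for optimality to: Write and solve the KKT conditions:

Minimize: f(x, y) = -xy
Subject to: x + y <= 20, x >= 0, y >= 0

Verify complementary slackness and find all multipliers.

Problem: min -xy s.t. x + y <= 20 (multiplier lambda), x >= 0 (mu_x), y >= 0 (mu_y)
KKT stationarity: -y + lambda - mu_x = 0, -x + lambda - mu_y = 0, with lambda, mu_x, mu_y >= 0
Complementary slackness: lambda*(x + y - 20) = 0, mu_x*x = 0, mu_y*y = 0
If lambda = 0: y = -mu_x <= 0 and x = -mu_y <= 0 force x = y = 0 with f = 0; but x = y = 10 is feasible with f = -100 < 0, so this is not the minimum. Hence lambda > 0 and x + y = 20.
Try x > 0, y > 0 (so mu_x = mu_y = 0): y = lambda, x = lambda => x = y = lambda
x + y = 20 => 2*lambda = 20 => lambda = 10
x* = y* = 10 > 0, consistent with mu_x = mu_y = 0.
(Any feasible point with x = 0 or y = 0 has f = 0 > -100, so the minimum is not on those boundaries.)
min(-xy) = -100 (i.e. max xy = 100)
Multipliers: lambda = 10, mu_x = 0, mu_y = 0
Complementary slackness: lambda*(x + y - 20) = 10*(10 + 10 - 20) = 0, mu_x*x = 0*10 = 0, mu_y*y = 0*10 = 0. Satisfied.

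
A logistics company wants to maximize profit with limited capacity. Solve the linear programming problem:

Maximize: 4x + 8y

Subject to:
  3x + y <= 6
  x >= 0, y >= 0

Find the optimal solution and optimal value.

The feasible region has vertices at [(0, 0), (2, 0), (0, 6)].
Checking objective 4x + 8y at each vertex:
  (0, 0): 4*0 + 8*0 = 0
  (2, 0): 4*2 + 8*0 = 8
  (0, 6): 4*0 + 8*6 = 48
Maximum is 48 at (0, 6).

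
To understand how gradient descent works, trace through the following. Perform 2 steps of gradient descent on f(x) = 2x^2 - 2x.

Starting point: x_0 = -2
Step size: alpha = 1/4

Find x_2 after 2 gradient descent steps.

f(x) = 2x^2 - 2x, f'(x) = 4x + (-2)
Step 1: f'(-2) = -10, x_1 = -2 - 1/4 * -10 = 1/2
Step 2: f'(1/2) = 0, x_2 = 1/2 - 1/4 * 0 = 1/2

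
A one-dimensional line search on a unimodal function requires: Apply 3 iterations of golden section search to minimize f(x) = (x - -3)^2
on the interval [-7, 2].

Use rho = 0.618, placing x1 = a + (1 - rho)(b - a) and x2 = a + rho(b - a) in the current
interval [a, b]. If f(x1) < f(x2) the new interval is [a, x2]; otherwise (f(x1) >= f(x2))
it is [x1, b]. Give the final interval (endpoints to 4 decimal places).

Golden section search for min of f(x) = (x - -3)^2 on [-7, 2].
Each step: x1 = a + (1 - rho)(b - a), x2 = a + rho(b - a); if f(x1) < f(x2) keep [a, x2], otherwise keep [x1, b].
Step 1: [-7.0000, 2.0000], x1=-3.5620 (f=0.3158), x2=-1.4380 (f=2.4398); f(x1) < f(x2) => keep [-7.0000, -1.4380]
Step 2: [-7.0000, -1.4380], x1=-4.8753 (f=3.5168), x2=-3.5627 (f=0.3166); f(x1) > f(x2) => keep [-4.8753, -1.4380]
Step 3: [-4.8753, -1.4380], x1=-3.5623 (f=0.3161), x2=-2.7511 (f=0.0620); f(x1) > f(x2) => keep [-3.5623, -1.4380]
Final interval: [-3.5623, -1.4380]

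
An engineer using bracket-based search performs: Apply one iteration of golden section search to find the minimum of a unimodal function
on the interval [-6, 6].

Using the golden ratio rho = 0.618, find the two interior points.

Golden section search on [-6, 6].
Golden ratio rho = 0.618 (approx).
Interior points:
  x_1 = -6 + (1-0.618)*12 = -1.4160
  x_2 = -6 + 0.618*12 = 1.4160
Compare f(x_1) and f(x_2) to determine which subinterval to keep.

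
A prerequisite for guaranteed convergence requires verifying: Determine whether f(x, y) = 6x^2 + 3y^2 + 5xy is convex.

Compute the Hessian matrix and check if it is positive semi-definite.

f(x,y) = 6x^2 + 3y^2 + 5xy
Hessian H = [[12, 5], [5, 6]]
trace(H) = 18, det(H) = 47
Eigenvalues: (18 +/- sqrt(136)) / 2 = 14.83, 3.169
Since both eigenvalues > 0, f is convex.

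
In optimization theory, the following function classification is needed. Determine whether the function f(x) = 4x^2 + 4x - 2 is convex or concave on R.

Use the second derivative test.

f(x) = 4x^2 + 4x - 2
f'(x) = 8x + 4
f''(x) = 8
Since f''(x) = 8 > 0 for all x, f is convex on R.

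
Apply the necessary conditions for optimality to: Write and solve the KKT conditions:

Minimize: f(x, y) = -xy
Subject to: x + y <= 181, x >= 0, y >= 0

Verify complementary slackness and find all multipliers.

Problem: min -xy s.t. x + y <= 181 (multiplier lambda), x >= 0 (mu_x), y >= 0 (mu_y)
KKT stationarity: -y + lambda - mu_x = 0, -x + lambda - mu_y = 0, with lambda, mu_x, mu_y >= 0
Complementary slackness: lambda*(x + y - 181) = 0, mu_x*x = 0, mu_y*y = 0
If lambda = 0: y = -mu_x <= 0 and x = -mu_y <= 0 force x = y = 0 with f = 0; but x = y = 181/2 is feasible with f = -32761/4 < 0, so this is not the minimum. Hence lambda > 0 and x + y = 181.
Try x > 0, y > 0 (so mu_x = mu_y = 0): y = lambda, x = lambda => x = y = lambda
x + y = 181 => 2*lambda = 181 => lambda = 181/2
x* = y* = 181/2 > 0, consistent with mu_x = mu_y = 0.
(Any feasible point with x = 0 or y = 0 has f = 0 > -32761/4, so the minimum is not on those boundaries.)
min(-xy) = -32761/4 (i.e. max xy = 32761/4)
Multipliers: lambda = 181/2, mu_x = 0, mu_y = 0
Complementary slackness: lambda*(x + y - 181) = 181/2*(181/2 + 181/2 - 181) = 0, mu_x*x = 0*181/2 = 0, mu_y*y = 0*181/2 = 0. Satisfied.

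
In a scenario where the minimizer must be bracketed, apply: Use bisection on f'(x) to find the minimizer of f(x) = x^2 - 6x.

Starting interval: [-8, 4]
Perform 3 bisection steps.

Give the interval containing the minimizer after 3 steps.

Finding critical point of f(x) = x^2 - 6x using bisection on f'(x) = 2x + -6.
f'(x) = 0 when x = 3.
Starting interval: [-8, 4]
Step 1: mid = -2, f'(mid) = -10, new interval = [-2, 4]
Step 2: mid = 1, f'(mid) = -4, new interval = [1, 4]
Step 3: mid = 5/2, f'(mid) = -1, new interval = [5/2, 4]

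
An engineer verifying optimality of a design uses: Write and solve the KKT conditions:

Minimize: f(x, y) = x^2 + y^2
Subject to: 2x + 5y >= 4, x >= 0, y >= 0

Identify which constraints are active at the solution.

KKT conditions for min x^2 + y^2 s.t. 2x + 5y >= 4, x >= 0, y >= 0:
Stationarity: 2x = mu*2 + mu_x, 2y = mu*5 + mu_y, with mu, mu_x, mu_y >= 0
Complementary slackness: mu*(2x + 5y - 4) = 0, mu_x*x = 0, mu_y*y = 0
(0, 0) is infeasible (2*0 + 5*0 < 4), so if mu = 0 stationarity would force x = mu_x/2 >= 0, y = mu_y/2 >= 0 with mu_x*x = mu_y*y = 0, i.e. x = y = 0: contradiction. Hence mu > 0 and 2x + 5y = 4 is active.
Try x > 0, y > 0 (so mu_x = mu_y = 0): x = 2*mu/2, y = 5*mu/2
Substitute: 2*(2*mu/2) + 5*(5*mu/2) = 4
  mu*29/2 = 4 => mu = 8/29
x* = 8/29 > 0, y* = 20/29 > 0, consistent with mu_x = mu_y = 0.
f is convex and the constraints are linear, so this KKT point is the global minimum.
f* = 16/29
Active constraints: 2x + 5y >= 4 (holds with equality, mu = 8/29 > 0); x >= 0 and y >= 0 are inactive (mu_x = mu_y = 0).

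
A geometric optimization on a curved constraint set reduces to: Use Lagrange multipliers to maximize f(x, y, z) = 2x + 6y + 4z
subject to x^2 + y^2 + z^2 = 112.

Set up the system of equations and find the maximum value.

Lagrange conditions: 2 = 2*lambda*x, 6 = 2*lambda*y, 4 = 2*lambda*z
So x:2 = y:6 = z:4, i.e. x = 2t, y = 6t, z = 4t
Constraint: t^2*(2^2 + 6^2 + 4^2) = 112
  t^2 * 56 = 112  =>  t = sqrt(2)
Maximum = 2*2t + 6*6t + 4*4t = 56*sqrt(2) = sqrt(6272)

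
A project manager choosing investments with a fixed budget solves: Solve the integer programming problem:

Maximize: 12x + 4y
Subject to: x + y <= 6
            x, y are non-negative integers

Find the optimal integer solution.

Objective: 12x + 4y, constraint: x + y <= 6
Coefficient of x is 12 >= coefficient of y is 4, so allocate the entire budget to x.
Optimal: x = 6, y = 0, value = 72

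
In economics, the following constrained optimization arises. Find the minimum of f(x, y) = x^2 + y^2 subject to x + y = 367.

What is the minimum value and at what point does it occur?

Substitute y = 367 - x into f(x,y) = x^2 + y^2:
g(x) = x^2 + (367 - x)^2 = 2x^2 - 734x + 134689
g'(x) = 4x - 734 = 0  =>  x = 367/2
y = 367 - 367/2 = 367/2
Minimum value = (367/2)^2 + (367/2)^2 = 134689/2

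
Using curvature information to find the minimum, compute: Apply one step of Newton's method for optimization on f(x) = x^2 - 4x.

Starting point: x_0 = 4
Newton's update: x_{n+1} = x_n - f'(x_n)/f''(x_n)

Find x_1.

f(x) = x^2 - 4x
f'(x) = 2x + (-4), f''(x) = 2
Newton step: x_1 = x_0 - f'(x_0)/f''(x_0)
f'(4) = 4
x_1 = 4 - 4/2 = 2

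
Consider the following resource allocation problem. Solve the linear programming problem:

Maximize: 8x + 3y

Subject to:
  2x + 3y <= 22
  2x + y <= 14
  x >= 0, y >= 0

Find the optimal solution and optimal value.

Feasible vertices: (0, 0), (0, 22/3), (5, 4), (7, 0)
Objective 8x + 3y at each:
  (0, 0): 0
  (0, 22/3): 22
  (5, 4): 52
  (7, 0): 56
Maximum is 56 at (7, 0).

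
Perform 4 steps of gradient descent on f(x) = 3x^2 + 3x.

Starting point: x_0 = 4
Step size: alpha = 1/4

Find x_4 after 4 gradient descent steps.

f(x) = 3x^2 + 3x, f'(x) = 6x + (3)
Step 1: f'(4) = 27, x_1 = 4 - 1/4 * 27 = -11/4
Step 2: f'(-11/4) = -27/2, x_2 = -11/4 - 1/4 * -27/2 = 5/8
Step 3: f'(5/8) = 27/4, x_3 = 5/8 - 1/4 * 27/4 = -17/16
Step 4: f'(-17/16) = -27/8, x_4 = -17/16 - 1/4 * -27/8 = -7/32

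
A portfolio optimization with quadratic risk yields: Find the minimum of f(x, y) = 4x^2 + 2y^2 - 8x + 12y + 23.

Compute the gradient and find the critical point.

f(x,y) = 4x^2 + 2y^2 - 8x + 12y + 23
df/dx = 8x + (-8) = 0  =>  x = 1
df/dy = 4y + (12) = 0  =>  y = -3
f(1, -3) = 4*(1)^2 + 2*(-3)^2 + -8*(1) + 12*(-3) + 23 = 1
Hessian is diagonal with entries 8, 4 > 0, so this is a minimum.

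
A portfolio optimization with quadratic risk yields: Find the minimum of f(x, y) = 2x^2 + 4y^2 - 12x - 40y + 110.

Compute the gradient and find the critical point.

f(x,y) = 2x^2 + 4y^2 - 12x - 40y + 110
df/dx = 4x + (-12) = 0  =>  x = 3
df/dy = 8y + (-40) = 0  =>  y = 5
f(3, 5) = 2*(3)^2 + 4*(5)^2 + -12*(3) + -40*(5) + 110 = -8
Hessian is diagonal with entries 4, 8 > 0, so this is a minimum.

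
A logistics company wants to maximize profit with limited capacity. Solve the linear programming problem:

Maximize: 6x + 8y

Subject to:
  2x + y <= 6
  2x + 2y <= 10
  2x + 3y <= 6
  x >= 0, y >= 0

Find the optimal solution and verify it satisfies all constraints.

Feasible vertices: (0, 0), (0, 2), (3, 0)
Objective 6x + 8y at each vertex:
  (0, 0): 0
  (0, 2): 16
  (3, 0): 18
Maximum is 18 at (3, 0).
Verify constraints at (x, y) = (3, 0):
  2*3 + 1*0 = 6 <= 6 (active)
  2*3 + 2*0 = 6 <= 10
  2*3 + 3*0 = 6 <= 6 (active)
  x = 3 >= 0, y = 0 >= 0. All constraints satisfied.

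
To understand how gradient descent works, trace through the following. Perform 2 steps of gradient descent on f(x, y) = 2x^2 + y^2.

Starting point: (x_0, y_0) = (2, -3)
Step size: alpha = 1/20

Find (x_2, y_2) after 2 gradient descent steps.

f(x,y) = 2x^2 + y^2
grad_x = 4x + 0y, grad_y = 2y + 0x
Step 1: grad = (8, -6), (8/5, -27/10)
Step 2: grad = (32/5, -27/5), (32/25, -243/100)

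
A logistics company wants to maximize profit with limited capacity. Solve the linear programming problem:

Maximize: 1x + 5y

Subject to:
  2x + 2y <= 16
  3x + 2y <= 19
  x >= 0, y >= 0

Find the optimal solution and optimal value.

Feasible vertices: (0, 0), (0, 8), (3, 5), (19/3, 0)
Objective 1x + 5y at each:
  (0, 0): 0
  (0, 8): 40
  (3, 5): 28
  (19/3, 0): 19/3
Maximum is 40 at (0, 8).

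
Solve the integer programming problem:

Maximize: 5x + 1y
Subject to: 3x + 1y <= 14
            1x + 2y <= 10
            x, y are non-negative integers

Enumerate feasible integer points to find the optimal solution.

Constraint 1: 3x + 1y <= 14
Constraint 2: 1x + 2y <= 10
Feasible x range (need y >= 0): 0 <= x <= min(14/3, 10/1) => x in {0, ..., 4}.
Enumerate feasible integer points row by row (the coefficient of y is 1 > 0, so for each x the largest feasible y gives the best value):
  x = 0: y <= min((14 - 3*0)/1, (10 - 1*0)/2) => y in {0, ..., 5}; best 5*0 + 1*5 = 5
  x = 1: y <= min((14 - 3*1)/1, (10 - 1*1)/2) => y in {0, ..., 4}; best 5*1 + 1*4 = 9
  x = 2: y <= min((14 - 3*2)/1, (10 - 1*2)/2) => y in {0, ..., 4}; best 5*2 + 1*4 = 14
  x = 3: y <= min((14 - 3*3)/1, (10 - 1*3)/2) => y in {0, ..., 3}; best 5*3 + 1*3 = 18
  x = 4: y <= min((14 - 3*4)/1, (10 - 1*4)/2) => y in {0, ..., 2}; best 5*4 + 1*2 = 22
The maximum 5x + 1y = 22 is achieved at x = 4, y = 2.
Check: 3*4 + 1*2 = 14 <= 14 and 1*4 + 2*2 = 8 <= 10.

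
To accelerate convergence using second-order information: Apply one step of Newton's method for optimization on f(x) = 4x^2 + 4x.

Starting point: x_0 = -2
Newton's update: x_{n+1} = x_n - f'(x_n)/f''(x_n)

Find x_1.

f(x) = 4x^2 + 4x
f'(x) = 8x + (4), f''(x) = 8
Newton step: x_1 = x_0 - f'(x_0)/f''(x_0)
f'(-2) = -12
x_1 = -2 - -12/8 = -1/2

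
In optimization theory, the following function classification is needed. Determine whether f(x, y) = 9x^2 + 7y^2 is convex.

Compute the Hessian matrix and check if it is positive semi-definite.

f(x,y) = 9x^2 + 7y^2
Hessian H = [[18, 0], [0, 14]]
trace(H) = 32, det(H) = 252
Eigenvalues: (32 +/- sqrt(16)) / 2 = 18, 14
Since both eigenvalues > 0, f is convex.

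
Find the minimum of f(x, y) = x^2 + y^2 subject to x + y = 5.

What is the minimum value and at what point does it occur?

Substitute y = 5 - x into f(x,y) = x^2 + y^2:
g(x) = x^2 + (5 - x)^2 = 2x^2 - 10x + 25
g'(x) = 4x - 10 = 0  =>  x = 5/2
y = 5 - 5/2 = 5/2
Minimum value = (5/2)^2 + (5/2)^2 = 25/2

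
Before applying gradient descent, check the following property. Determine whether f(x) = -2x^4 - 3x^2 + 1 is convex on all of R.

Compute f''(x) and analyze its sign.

f(x) = -2x^4 - 3x^2 + 1
f'(x) = -8x^3 + -6x
f''(x) = -24x^2 + -6
f''(x) = -24x^2 + -6 <= -6 < 0 for all x
Therefore, f is concave on R.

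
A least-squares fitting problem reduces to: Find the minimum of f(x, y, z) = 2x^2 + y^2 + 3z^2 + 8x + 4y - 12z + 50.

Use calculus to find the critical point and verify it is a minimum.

f(x,y,z) = 2x^2 + y^2 + 3z^2 + 8x + 4y - 12z + 50
df/dx = 4x + (8) = 0 => x = -2
df/dy = 2y + (4) = 0 => y = -2
df/dz = 6z + (-12) = 0 => z = 2
f(-2,-2,2) = 2*(-2)^2 + 1*(-2)^2 + 3*(2)^2 + 8*(-2) + 4*(-2) + -12*(2) + 50 = 26
Hessian is diagonal with entries 4, 2, 6 > 0, confirmed minimum.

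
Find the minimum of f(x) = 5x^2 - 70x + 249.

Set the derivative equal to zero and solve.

f(x) = 5x^2 - 70x + 249
f'(x) = 10x + (-70) = 0
x = 70/10 = 7
f(7) = 4
Since f''(x) = 10 > 0, this is a minimum.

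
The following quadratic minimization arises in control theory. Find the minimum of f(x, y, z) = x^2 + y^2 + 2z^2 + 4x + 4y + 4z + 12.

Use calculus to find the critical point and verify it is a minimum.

f(x,y,z) = x^2 + y^2 + 2z^2 + 4x + 4y + 4z + 12
df/dx = 2x + (4) = 0 => x = -2
df/dy = 2y + (4) = 0 => y = -2
df/dz = 4z + (4) = 0 => z = -1
f(-2,-2,-1) = 1*(-2)^2 + 1*(-2)^2 + 2*(-1)^2 + 4*(-2) + 4*(-2) + 4*(-1) + 12 = 2
Hessian is diagonal with entries 2, 2, 4 > 0, confirmed minimum.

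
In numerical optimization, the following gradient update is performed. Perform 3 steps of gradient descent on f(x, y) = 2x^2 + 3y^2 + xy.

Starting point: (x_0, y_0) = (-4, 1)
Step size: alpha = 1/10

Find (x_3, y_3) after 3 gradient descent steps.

f(x,y) = 2x^2 + 3y^2 + xy
grad_x = 4x + 1y, grad_y = 6y + 1x
Step 1: grad = (-15, 2), (-5/2, 4/5)
Step 2: grad = (-46/5, 23/10), (-79/50, 57/100)
Step 3: grad = (-23/4, 46/25), (-201/200, 193/500)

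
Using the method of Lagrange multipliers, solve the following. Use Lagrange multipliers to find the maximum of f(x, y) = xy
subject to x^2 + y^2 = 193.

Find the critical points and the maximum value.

Lagrange conditions: y = 2*lambda*x and x = 2*lambda*y
If x = 0 then y = 0, violating the constraint, so x, y != 0.
Dividing: y/x = x/y => x^2 = y^2 => y = x or y = -x
Constraint: 2x^2 = 193 => x^2 = 193/2 => x = +/-sqrt(193/2)
Critical points: (sqrt(193/2), sqrt(193/2)), (-sqrt(193/2), -sqrt(193/2)), (sqrt(193/2), -sqrt(193/2)), (-sqrt(193/2), sqrt(193/2))
  y = x:  xy = x^2 = 193/2  at (sqrt(193/2), sqrt(193/2)) and (-sqrt(193/2), -sqrt(193/2))
  y = -x: xy = -x^2 = -193/2 at (sqrt(193/2), -sqrt(193/2)) and (-sqrt(193/2), sqrt(193/2))
Maximum xy = 193/2 at (sqrt(193/2), sqrt(193/2)) and (-sqrt(193/2), -sqrt(193/2))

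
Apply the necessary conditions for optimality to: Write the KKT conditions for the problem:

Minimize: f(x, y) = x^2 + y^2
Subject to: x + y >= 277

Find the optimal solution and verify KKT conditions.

KKT conditions for min x^2 + y^2 s.t. x + y >= 277:
Stationarity: 2x = mu, 2y = mu
So x = y = mu/2.
Complementary slackness: mu*(x + y - 277) = 0
Primal feasibility: x + y >= 277; dual feasibility: mu >= 0
If mu = 0 then x = y = 0, but 0 + 0 < 277 is infeasible, so the constraint is active.
Constraint active: x + y = 2*(mu/2) = 277 => mu = 277
x = y = 277/2, f = 76729/2
Verify: stationarity 2*(277/2) = 277 = mu; primal 277/2 + 277/2 = 277 >= 277; dual mu = 277 >= 0; complementary slackness 277*(277 - 277) = 0. All KKT conditions hold.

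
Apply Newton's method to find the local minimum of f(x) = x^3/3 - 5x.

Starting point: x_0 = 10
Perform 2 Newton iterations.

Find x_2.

f(x) = x^3/3 - 5x
f'(x) = x^2 - 5, f''(x) = 2x
Newton update: x_{n+1} = x_n - (x_n^2 - 5)/(2*x_n)
Step 1: x_0 = 10, f'=95, f''=20, x_1 = 21/4
Step 2: x_1 = 21/4, f'=361/16, f''=21/2, x_2 = 521/168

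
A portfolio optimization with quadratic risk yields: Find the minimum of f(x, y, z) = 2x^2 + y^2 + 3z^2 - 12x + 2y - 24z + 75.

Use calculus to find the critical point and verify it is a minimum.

f(x,y,z) = 2x^2 + y^2 + 3z^2 - 12x + 2y - 24z + 75
df/dx = 4x + (-12) = 0 => x = 3
df/dy = 2y + (2) = 0 => y = -1
df/dz = 6z + (-24) = 0 => z = 4
f(3,-1,4) = 2*(3)^2 + 1*(-1)^2 + 3*(4)^2 + -12*(3) + 2*(-1) + -24*(4) + 75 = 8
Hessian is diagonal with entries 4, 2, 6 > 0, confirmed minimum.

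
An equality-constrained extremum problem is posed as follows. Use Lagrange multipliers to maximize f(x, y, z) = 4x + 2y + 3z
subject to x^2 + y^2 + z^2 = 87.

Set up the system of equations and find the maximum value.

Lagrange conditions: 4 = 2*lambda*x, 2 = 2*lambda*y, 3 = 2*lambda*z
So x:4 = y:2 = z:3, i.e. x = 4t, y = 2t, z = 3t
Constraint: t^2*(4^2 + 2^2 + 3^2) = 87
  t^2 * 29 = 87  =>  t = sqrt(3)
Maximum = 4*4t + 2*2t + 3*3t = 29*sqrt(3) = sqrt(2523)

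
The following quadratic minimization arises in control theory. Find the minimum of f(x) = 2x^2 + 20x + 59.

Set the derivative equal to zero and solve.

f(x) = 2x^2 + 20x + 59
f'(x) = 4x + (20) = 0
x = -20/4 = -5
f(-5) = 9
Since f''(x) = 4 > 0, this is a minimum.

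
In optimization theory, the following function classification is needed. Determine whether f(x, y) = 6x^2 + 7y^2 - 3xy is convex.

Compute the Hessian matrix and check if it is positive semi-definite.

f(x,y) = 6x^2 + 7y^2 - 3xy
Hessian H = [[12, -3], [-3, 14]]
trace(H) = 26, det(H) = 159
Eigenvalues: (26 +/- sqrt(40)) / 2 = 16.16, 9.838
Since both eigenvalues > 0, f is convex.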